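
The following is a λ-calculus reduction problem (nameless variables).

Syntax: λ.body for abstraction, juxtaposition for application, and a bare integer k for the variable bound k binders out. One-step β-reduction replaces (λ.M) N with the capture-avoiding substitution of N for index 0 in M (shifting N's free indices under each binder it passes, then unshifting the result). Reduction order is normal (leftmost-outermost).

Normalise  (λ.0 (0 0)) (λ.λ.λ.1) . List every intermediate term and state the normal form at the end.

  start: (λ.0 (0 0)) (λ.λ.λ.1)
  step 1: (λ.λ.λ.1) ((λ.λ.λ.1) (λ.λ.λ.1))
  step 2: λ.λ.1

Answer: normal form = λ.λ.1  (in 2 steps)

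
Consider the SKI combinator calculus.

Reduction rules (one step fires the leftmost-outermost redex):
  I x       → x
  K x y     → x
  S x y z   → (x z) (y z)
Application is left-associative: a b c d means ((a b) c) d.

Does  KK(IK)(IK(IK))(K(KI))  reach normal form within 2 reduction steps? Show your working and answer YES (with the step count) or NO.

  start: KK(IK)(IK(IK))(K(KI))
  [1] K(IK(IK))(K(KI))
  [2] IK(IK)

Answer: NO — after 2 steps the term is IK(IK), not yet normal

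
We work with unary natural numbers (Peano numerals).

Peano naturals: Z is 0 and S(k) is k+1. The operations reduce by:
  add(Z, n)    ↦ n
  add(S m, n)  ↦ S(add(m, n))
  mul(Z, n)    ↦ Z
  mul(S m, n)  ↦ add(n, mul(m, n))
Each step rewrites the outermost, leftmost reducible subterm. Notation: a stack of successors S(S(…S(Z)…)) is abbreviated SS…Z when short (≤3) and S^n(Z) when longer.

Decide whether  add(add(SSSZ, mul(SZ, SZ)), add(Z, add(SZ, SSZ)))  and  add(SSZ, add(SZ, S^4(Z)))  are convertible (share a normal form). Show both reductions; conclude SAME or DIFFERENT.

Term A:
  start: add(add(SSSZ, mul(SZ, SZ)), add(Z, add(SZ, SSZ)))
  [1] add(S(add(SSZ, mul(SZ, SZ))), add(Z, add(SZ, SSZ)))
  [2] S(add(add(SSZ, mul(SZ, SZ)), add(Z, add(SZ, SSZ))))
  [3] S(add(S(add(SZ, mul(SZ, SZ))), add(Z, add(SZ, SSZ))))
  [4] S(S(add(add(SZ, mul(SZ, SZ)), add(Z, add(SZ, SSZ)))))
  [5] S(S(add(S(add(Z, mul(SZ, SZ))), add(Z, add(SZ, SSZ)))))
  [6] S(S(S(add(add(Z, mul(SZ, SZ)), add(Z, add(SZ, SSZ))))))
  [7] S(S(S(add(mul(SZ, SZ), add(Z, add(SZ, SSZ))))))
  [8] S(S(S(add(add(SZ, mul(Z, SZ)), add(Z, add(SZ, SSZ))))))
  [9] S(S(S(add(S(add(Z, mul(Z, SZ))), add(Z, add(SZ, SSZ))))))
  [10] S(S(S(S(add(add(Z, mul(Z, SZ)), add(Z, add(SZ, SSZ)))))))
  [11] S(S(S(S(add(mul(Z, SZ), add(Z, add(SZ, SSZ)))))))
  [12] S(S(S(S(add(Z, add(Z, add(SZ, SSZ)))))))
  [13] S(S(S(S(add(Z, add(SZ, SSZ))))))
  [14] S(S(S(S(add(SZ, SSZ)))))
  [15] S(S(S(S(S(add(Z, SSZ))))))
  [16] S^7(Z)

Term B:
  start: add(SSZ, add(SZ, S^4(Z)))
  [1] S(add(SZ, add(SZ, S^4(Z))))
  [2] S(S(add(Z, add(SZ, S^4(Z)))))
  [3] S(S(add(SZ, S^4(Z))))
  [4] S(S(S(add(Z, S^4(Z)))))
  [5] S^7(Z)

Answer: SAME — A ⇓ S^7(Z), B ⇓ S^7(Z)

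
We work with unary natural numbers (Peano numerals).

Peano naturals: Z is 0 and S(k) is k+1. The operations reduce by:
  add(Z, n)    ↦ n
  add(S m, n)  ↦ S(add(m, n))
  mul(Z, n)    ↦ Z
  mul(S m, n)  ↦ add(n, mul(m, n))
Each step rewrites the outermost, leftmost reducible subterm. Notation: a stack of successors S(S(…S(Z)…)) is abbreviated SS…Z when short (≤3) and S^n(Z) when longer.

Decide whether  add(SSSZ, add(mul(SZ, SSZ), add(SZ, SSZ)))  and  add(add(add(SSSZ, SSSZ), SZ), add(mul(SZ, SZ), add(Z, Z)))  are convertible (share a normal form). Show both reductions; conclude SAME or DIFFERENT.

Answer: SAME — A ⇓ S^8(Z), B ⇓ S^8(Z)

Working:
Term A:
  start: add(SSSZ, add(mul(SZ, SSZ), add(SZ, SSZ)))
  [1] S(add(SSZ, add(mul(SZ, SSZ), add(SZ, SSZ))))
  [2] S(S(add(SZ, add(mul(SZ, SSZ), add(SZ, SSZ)))))
  [3] S(S(S(add(Z, add(mul(SZ, SSZ), add(SZ, SSZ))))))
  [4] S(S(S(add(mul(SZ, SSZ), add(SZ, SSZ)))))
  [5] S(S(S(add(add(SSZ, mul(Z, SSZ)), add(SZ, SSZ)))))
  [6] S(S(S(add(S(add(SZ, mul(Z, SSZ))), add(SZ, SSZ)))))
  [7] S(S(S(S(add(add(SZ, mul(Z, SSZ)), add(SZ, SSZ))))))
  [8] S(S(S(S(add(S(add(Z, mul(Z, SSZ))), add(SZ, SSZ))))))
  [9] S(S(S(S(S(add(add(Z, mul(Z, SSZ)), add(SZ, SSZ)))))))
  [10] S(S(S(S(S(add(mul(Z, SSZ), add(SZ, SSZ)))))))
  [11] S(S(S(S(S(add(Z, add(SZ, SSZ)))))))
  [12] S(S(S(S(S(add(SZ, SSZ))))))
  [13] S(S(S(S(S(S(add(Z, SSZ)))))))
  [14] S^8(Z)

Term B:
  start: add(add(add(SSSZ, SSSZ), SZ), add(mul(SZ, SZ), add(Z, Z)))
  [1] add(add(S(add(SSZ, SSSZ)), SZ), add(mul(SZ, SZ), add(Z, Z)))
  [2] add(S(add(add(SSZ, SSSZ), SZ)), add(mul(SZ, SZ), add(Z, Z)))
  [3] S(add(add(add(SSZ, SSSZ), SZ), add(mul(SZ, SZ), add(Z, Z))))
  [4] S(add(add(S(add(SZ, SSSZ)), SZ), add(mul(SZ, SZ), add(Z, Z))))
  [5] S(add(S(add(add(SZ, SSSZ), SZ)), add(mul(SZ, SZ), add(Z, Z))))
  [6] S(S(add(add(add(SZ, SSSZ), SZ), add(mul(SZ, SZ), add(Z, Z)))))
  [7] S(S(add(add(S(add(Z, SSSZ)), SZ), add(mul(SZ, SZ), add(Z, Z)))))
  [8] S(S(add(S(add(add(Z, SSSZ), SZ)), add(mul(SZ, SZ), add(Z, Z)))))
  [9] S(S(S(add(add(add(Z, SSSZ), SZ), add(mul(SZ, SZ), add(Z, Z))))))
  [10] S(S(S(add(add(SSSZ, SZ), add(mul(SZ, SZ), add(Z, Z))))))
  [11] S(S(S(add(S(add(SSZ, SZ)), add(mul(SZ, SZ), add(Z, Z))))))
  [12] S(S(S(S(add(add(SSZ, SZ), add(mul(SZ, SZ), add(Z, Z)))))))
  [13] S(S(S(S(add(S(add(SZ, SZ)), add(mul(SZ, SZ), add(Z, Z)))))))
  [14] S(S(S(S(S(add(add(SZ, SZ), add(mul(SZ, SZ), add(Z, Z))))))))
  [15] S(S(S(S(S(add(S(add(Z, SZ)), add(mul(SZ, SZ), add(Z, Z))))))))
  [16] S(S(S(S(S(S(add(add(Z, SZ), add(mul(SZ, SZ), add(Z, Z)))))))))
  [17] S(S(S(S(S(S(add(SZ, add(mul(SZ, SZ), add(Z, Z)))))))))
  [18] S(S(S(S(S(S(S(add(Z, add(mul(SZ, SZ), add(Z, Z))))))))))
  [19] S(S(S(S(S(S(S(add(mul(SZ, SZ), add(Z, Z)))))))))
  [20] S(S(S(S(S(S(S(add(add(SZ, mul(Z, SZ)), add(Z, Z)))))))))
  [21] S(S(S(S(S(S(S(add(S(add(Z, mul(Z, SZ))), add(Z, Z)))))))))
  [22] S(S(S(S(S(S(S(S(add(add(Z, mul(Z, SZ)), add(Z, Z))))))))))
  [23] S(S(S(S(S(S(S(S(add(mul(Z, SZ), add(Z, Z))))))))))
  [24] S(S(S(S(S(S(S(S(add(Z, add(Z, Z))))))))))
  [25] S(S(S(S(S(S(S(S(add(Z, Z)))))))))
  [26] S^8(Z)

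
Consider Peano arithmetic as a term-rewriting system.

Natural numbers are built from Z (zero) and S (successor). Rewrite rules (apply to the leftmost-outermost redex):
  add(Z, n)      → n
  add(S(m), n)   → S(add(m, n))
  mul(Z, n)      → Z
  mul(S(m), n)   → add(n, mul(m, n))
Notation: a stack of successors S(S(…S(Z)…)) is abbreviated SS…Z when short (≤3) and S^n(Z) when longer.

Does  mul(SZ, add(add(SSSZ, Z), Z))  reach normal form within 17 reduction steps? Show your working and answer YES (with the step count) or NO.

Answer: YES — reaches normal form SSSZ in 14 ≤ 17 steps

Working:
  start: mul(SZ, add(add(SSSZ, Z), Z))
  step 1: add(add(add(SSSZ, Z), Z), mul(Z, add(add(SSSZ, Z), Z)))
  step 2: add(add(S(add(SSZ, Z)), Z), mul(Z, add(add(SSSZ, Z), Z)))
  step 3: add(S(add(add(SSZ, Z), Z)), mul(Z, add(add(SSSZ, Z), Z)))
  step 4: S(add(add(add(SSZ, Z), Z), mul(Z, add(add(SSSZ, Z), Z))))
  step 5: S(add(add(S(add(SZ, Z)), Z), mul(Z, add(add(SSSZ, Z), Z))))
  step 6: S(add(S(add(add(SZ, Z), Z)), mul(Z, add(add(SSSZ, Z), Z))))
  step 7: S(S(add(add(add(SZ, Z), Z), mul(Z, add(add(SSSZ, Z), Z)))))
  step 8: S(S(add(add(S(add(Z, Z)), Z), mul(Z, add(add(SSSZ, Z), Z)))))
  step 9: S(S(add(S(add(add(Z, Z), Z)), mul(Z, add(add(SSSZ, Z), Z)))))
  step 10: S(S(S(add(add(add(Z, Z), Z), mul(Z, add(add(SSSZ, Z), Z))))))
  step 11: S(S(S(add(add(Z, Z), mul(Z, add(add(SSSZ, Z), Z))))))
  step 12: S(S(S(add(Z, mul(Z, add(add(SSSZ, Z), Z))))))
  step 13: S(S(S(mul(Z, add(add(SSSZ, Z), Z)))))
  step 14: SSSZ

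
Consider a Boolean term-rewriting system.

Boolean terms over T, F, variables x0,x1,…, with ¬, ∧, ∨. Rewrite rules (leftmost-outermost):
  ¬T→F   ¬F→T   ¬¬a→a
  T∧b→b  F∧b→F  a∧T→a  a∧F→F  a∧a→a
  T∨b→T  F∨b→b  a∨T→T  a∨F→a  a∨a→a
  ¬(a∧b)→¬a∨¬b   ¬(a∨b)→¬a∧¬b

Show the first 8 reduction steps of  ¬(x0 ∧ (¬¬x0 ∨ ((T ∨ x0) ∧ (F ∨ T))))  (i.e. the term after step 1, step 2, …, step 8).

Answer: after 8 steps: ¬x0 ∨ (¬x0 ∧ ¬(F ∨ T))

Working:
  start: ¬(x0 ∧ (¬¬x0 ∨ ((T ∨ x0) ∧ (F ∨ T))))
  step 1: ¬x0 ∨ ¬(¬¬x0 ∨ ((T ∨ x0) ∧ (F ∨ T)))
  step 2: ¬x0 ∨ (¬¬¬x0 ∧ ¬((T ∨ x0) ∧ (F ∨ T)))
  step 3: ¬x0 ∨ (¬x0 ∧ ¬((T ∨ x0) ∧ (F ∨ T)))
  step 4: ¬x0 ∨ (¬x0 ∧ (¬(T ∨ x0) ∨ ¬(F ∨ T)))
  step 5: ¬x0 ∨ (¬x0 ∧ ((¬T ∧ ¬x0) ∨ ¬(F ∨ T)))
  step 6: ¬x0 ∨ (¬x0 ∧ ((F ∧ ¬x0) ∨ ¬(F ∨ T)))
  step 7: ¬x0 ∨ (¬x0 ∧ (F ∨ ¬(F ∨ T)))
  step 8: ¬x0 ∨ (¬x0 ∧ ¬(F ∨ T))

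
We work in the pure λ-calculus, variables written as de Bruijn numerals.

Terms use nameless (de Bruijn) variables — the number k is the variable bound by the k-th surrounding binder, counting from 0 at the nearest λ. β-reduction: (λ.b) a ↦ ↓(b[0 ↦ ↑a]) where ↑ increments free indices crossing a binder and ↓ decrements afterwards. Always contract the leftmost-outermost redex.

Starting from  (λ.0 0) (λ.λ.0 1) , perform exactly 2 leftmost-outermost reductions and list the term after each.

  start: (λ.0 0) (λ.λ.0 1)
  [1] (λ.λ.0 1) (λ.λ.0 1)
  [2] λ.0 (λ.λ.0 1)

Answer: after 2 steps: λ.0 (λ.λ.0 1)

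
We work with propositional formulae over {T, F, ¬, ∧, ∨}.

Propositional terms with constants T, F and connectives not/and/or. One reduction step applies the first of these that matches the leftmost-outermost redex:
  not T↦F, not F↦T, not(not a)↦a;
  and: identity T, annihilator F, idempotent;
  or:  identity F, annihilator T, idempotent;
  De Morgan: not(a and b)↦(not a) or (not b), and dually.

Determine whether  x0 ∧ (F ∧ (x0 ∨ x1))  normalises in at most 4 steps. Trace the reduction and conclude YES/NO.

Answer: YES — reaches normal form F in 2 ≤ 4 steps

Derivation:
  start: x0 ∧ (F ∧ (x0 ∨ x1))
  step 1: x0 ∧ F
  step 2: F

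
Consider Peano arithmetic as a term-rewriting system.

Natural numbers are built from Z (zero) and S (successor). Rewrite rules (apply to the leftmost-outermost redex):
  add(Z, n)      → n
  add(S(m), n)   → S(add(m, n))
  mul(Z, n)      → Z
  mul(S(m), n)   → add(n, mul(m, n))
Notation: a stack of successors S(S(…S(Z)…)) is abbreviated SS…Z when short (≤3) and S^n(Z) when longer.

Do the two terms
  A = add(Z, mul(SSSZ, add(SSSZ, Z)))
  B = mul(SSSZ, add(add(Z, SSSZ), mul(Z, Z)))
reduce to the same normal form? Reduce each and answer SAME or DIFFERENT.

Term A:
  start: add(Z, mul(SSSZ, add(SSSZ, Z)))
  [1] mul(SSSZ, add(SSSZ, Z))
  [2] add(add(SSSZ, Z), mul(SSZ, add(SSSZ, Z)))
  [3] add(S(add(SSZ, Z)), mul(SSZ, add(SSSZ, Z)))
  [4] S(add(add(SSZ, Z), mul(SSZ, add(SSSZ, Z))))
  [5] S(add(S(add(SZ, Z)), mul(SSZ, add(SSSZ, Z))))
  [6] S(S(add(add(SZ, Z), mul(SSZ, add(SSSZ, Z)))))
  [7] S(S(add(S(add(Z, Z)), mul(SSZ, add(SSSZ, Z)))))
  [8] S(S(S(add(add(Z, Z), mul(SSZ, add(SSSZ, Z))))))
  [9] S(S(S(add(Z, mul(SSZ, add(SSSZ, Z))))))
  [10] S(S(S(mul(SSZ, add(SSSZ, Z)))))
  [11] S(S(S(add(add(SSSZ, Z), mul(SZ, add(SSSZ, Z))))))
  [12] S(S(S(add(S(add(SSZ, Z)), mul(SZ, add(SSSZ, Z))))))
  [13] S(S(S(S(add(add(SSZ, Z), mul(SZ, add(SSSZ, Z)))))))
  [14] S(S(S(S(add(S(add(SZ, Z)), mul(SZ, add(SSSZ, Z)))))))
  [15] S(S(S(S(S(add(add(SZ, Z), mul(SZ, add(SSSZ, Z))))))))
  [16] S(S(S(S(S(add(S(add(Z, Z)), mul(SZ, add(SSSZ, Z))))))))
  [17] S(S(S(S(S(S(add(add(Z, Z), mul(SZ, add(SSSZ, Z)))))))))
  [18] S(S(S(S(S(S(add(Z, mul(SZ, add(SSSZ, Z)))))))))
  [19] S(S(S(S(S(S(mul(SZ, add(SSSZ, Z))))))))
  [20] S(S(S(S(S(S(add(add(SSSZ, Z), mul(Z, add(SSSZ, Z)))))))))
  [21] S(S(S(S(S(S(add(S(add(SSZ, Z)), mul(Z, add(SSSZ, Z)))))))))
  [22] S(S(S(S(S(S(S(add(add(SSZ, Z), mul(Z, add(SSSZ, Z))))))))))
  [23] S(S(S(S(S(S(S(add(S(add(SZ, Z)), mul(Z, add(SSSZ, Z))))))))))
  [24] S(S(S(S(S(S(S(S(add(add(SZ, Z), mul(Z, add(SSSZ, Z)))))))))))
  [25] S(S(S(S(S(S(S(S(add(S(add(Z, Z)), mul(Z, add(SSSZ, Z)))))))))))
  [26] S(S(S(S(S(S(S(S(S(add(add(Z, Z), mul(Z, add(SSSZ, Z))))))))))))
  [27] S(S(S(S(S(S(S(S(S(add(Z, mul(Z, add(SSSZ, Z))))))))))))
  [28] S(S(S(S(S(S(S(S(S(mul(Z, add(SSSZ, Z)))))))))))
  [29] S^9(Z)

Term B:
  start: mul(SSSZ, add(add(Z, SSSZ), mul(Z, Z)))
  [1] add(add(add(Z, SSSZ), mul(Z, Z)), mul(SSZ, add(add(Z, SSSZ), mul(Z, Z))))
  [2] add(add(SSSZ, mul(Z, Z)), mul(SSZ, add(add(Z, SSSZ), mul(Z, Z))))
  [3] add(S(add(SSZ, mul(Z, Z))), mul(SSZ, add(add(Z, SSSZ), mul(Z, Z))))
  [4] S(add(add(SSZ, mul(Z, Z)), mul(SSZ, add(add(Z, SSSZ), mul(Z, Z)))))
  [5] S(add(S(add(SZ, mul(Z, Z))), mul(SSZ, add(add(Z, SSSZ), mul(Z, Z)))))
  [6] S(S(add(add(SZ, mul(Z, Z)), mul(SSZ, add(add(Z, SSSZ), mul(Z, Z))))))
  [7] S(S(add(S(add(Z, mul(Z, Z))), mul(SSZ, add(add(Z, SSSZ), mul(Z, Z))))))
  [8] S(S(S(add(add(Z, mul(Z, Z)), mul(SSZ, add(add(Z, SSSZ), mul(Z, Z)))))))
  [9] S(S(S(add(mul(Z, Z), mul(SSZ, add(add(Z, SSSZ), mul(Z, Z)))))))
  [10] S(S(S(add(Z, mul(SSZ, add(add(Z, SSSZ), mul(Z, Z)))))))
  [11] S(S(S(mul(SSZ, add(add(Z, SSSZ), mul(Z, Z))))))
  [12] S(S(S(add(add(add(Z, SSSZ), mul(Z, Z)), mul(SZ, add(add(Z, SSSZ), mul(Z, Z)))))))
  [13] S(S(S(add(add(SSSZ, mul(Z, Z)), mul(SZ, add(add(Z, SSSZ), mul(Z, Z)))))))
  [14] S(S(S(add(S(add(SSZ, mul(Z, Z))), mul(SZ, add(add(Z, SSSZ), mul(Z, Z)))))))
  [15] S(S(S(S(add(add(SSZ, mul(Z, Z)), mul(SZ, add(add(Z, SSSZ), mul(Z, Z))))))))
  [16] S(S(S(S(add(S(add(SZ, mul(Z, Z))), mul(SZ, add(add(Z, SSSZ), mul(Z, Z))))))))
  [17] S(S(S(S(S(add(add(SZ, mul(Z, Z)), mul(SZ, add(add(Z, SSSZ), mul(Z, Z)))))))))
  [18] S(S(S(S(S(add(S(add(Z, mul(Z, Z))), mul(SZ, add(add(Z, SSSZ), mul(Z, Z)))))))))
  [19] S(S(S(S(S(S(add(add(Z, mul(Z, Z)), mul(SZ, add(add(Z, SSSZ), mul(Z, Z))))))))))
  [20] S(S(S(S(S(S(add(mul(Z, Z), mul(SZ, add(add(Z, SSSZ), mul(Z, Z))))))))))
  [21] S(S(S(S(S(S(add(Z, mul(SZ, add(add(Z, SSSZ), mul(Z, Z))))))))))
  [22] S(S(S(S(S(S(mul(SZ, add(add(Z, SSSZ), mul(Z, Z)))))))))
  [23] S(S(S(S(S(S(add(add(add(Z, SSSZ), mul(Z, Z)), mul(Z, add(add(Z, SSSZ), mul(Z, Z))))))))))
  [24] S(S(S(S(S(S(add(add(SSSZ, mul(Z, Z)), mul(Z, add(add(Z, SSSZ), mul(Z, Z))))))))))
  [25] S(S(S(S(S(S(add(S(add(SSZ, mul(Z, Z))), mul(Z, add(add(Z, SSSZ), mul(Z, Z))))))))))
  [26] S(S(S(S(S(S(S(add(add(SSZ, mul(Z, Z)), mul(Z, add(add(Z, SSSZ), mul(Z, Z)))))))))))
  [27] S(S(S(S(S(S(S(add(S(add(SZ, mul(Z, Z))), mul(Z, add(add(Z, SSSZ), mul(Z, Z)))))))))))
  [28] S(S(S(S(S(S(S(S(add(add(SZ, mul(Z, Z)), mul(Z, add(add(Z, SSSZ), mul(Z, Z))))))))))))
  [29] S(S(S(S(S(S(S(S(add(S(add(Z, mul(Z, Z))), mul(Z, add(add(Z, SSSZ), mul(Z, Z))))))))))))
  [30] S(S(S(S(S(S(S(S(S(add(add(Z, mul(Z, Z)), mul(Z, add(add(Z, SSSZ), mul(Z, Z)))))))))))))
  [31] S(S(S(S(S(S(S(S(S(add(mul(Z, Z), mul(Z, add(add(Z, SSSZ), mul(Z, Z)))))))))))))
  [32] S(S(S(S(S(S(S(S(S(add(Z, mul(Z, add(add(Z, SSSZ), mul(Z, Z)))))))))))))
  [33] S(S(S(S(S(S(S(S(S(mul(Z, add(add(Z, SSSZ), mul(Z, Z))))))))))))
  [34] S^9(Z)

Answer: SAME — A ⇓ S^9(Z), B ⇓ S^9(Z)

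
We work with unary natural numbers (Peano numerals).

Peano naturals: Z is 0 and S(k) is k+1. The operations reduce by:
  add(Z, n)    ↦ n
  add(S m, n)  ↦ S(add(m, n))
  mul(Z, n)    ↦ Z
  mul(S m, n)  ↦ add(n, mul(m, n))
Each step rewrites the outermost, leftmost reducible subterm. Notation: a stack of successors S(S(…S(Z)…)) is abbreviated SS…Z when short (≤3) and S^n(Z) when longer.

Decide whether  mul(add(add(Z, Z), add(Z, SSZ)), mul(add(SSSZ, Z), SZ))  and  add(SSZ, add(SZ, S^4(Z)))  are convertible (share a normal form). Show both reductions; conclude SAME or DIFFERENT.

Answer: DIFFERENT — A ⇓ S^6(Z), B ⇓ S^7(Z)

Reduction:
Term A:
  start: mul(add(add(Z, Z), add(Z, SSZ)), mul(add(SSSZ, Z), SZ))
  →1  mul(add(Z, add(Z, SSZ)), mul(add(SSSZ, Z), SZ))
  →2  mul(add(Z, SSZ), mul(add(SSSZ, Z), SZ))
  →3  mul(SSZ, mul(add(SSSZ, Z), SZ))
  →4  add(mul(add(SSSZ, Z), SZ), mul(SZ, mul(add(SSSZ, Z), SZ)))
  →5  add(mul(S(add(SSZ, Z)), SZ), mul(SZ, mul(add(SSSZ, Z), SZ)))
  →6  add(add(SZ, mul(add(SSZ, Z), SZ)), mul(SZ, mul(add(SSSZ, Z), SZ)))
  →7  add(S(add(Z, mul(add(SSZ, Z), SZ))), mul(SZ, mul(add(SSSZ, Z), SZ)))
  →8  S(add(add(Z, mul(add(SSZ, Z), SZ)), mul(SZ, mul(add(SSSZ, Z), SZ))))
  →9  S(add(mul(add(SSZ, Z), SZ), mul(SZ, mul(add(SSSZ, Z), SZ))))
  →10  S(add(mul(S(add(SZ, Z)), SZ), mul(SZ, mul(add(SSSZ, Z), SZ))))
  →11  S(add(add(SZ, mul(add(SZ, Z), SZ)), mul(SZ, mul(add(SSSZ, Z), SZ))))
  →12  S(add(S(add(Z, mul(add(SZ, Z), SZ))), mul(SZ, mul(add(SSSZ, Z), SZ))))
  →13  S(S(add(add(Z, mul(add(SZ, Z), SZ)), mul(SZ, mul(add(SSSZ, Z), SZ)))))
  →14  S(S(add(mul(add(SZ, Z), SZ), mul(SZ, mul(add(SSSZ, Z), SZ)))))
  →15  S(S(add(mul(S(add(Z, Z)), SZ), mul(SZ, mul(add(SSSZ, Z), SZ)))))
  →16  S(S(add(add(SZ, mul(add(Z, Z), SZ)), mul(SZ, mul(add(SSSZ, Z), SZ)))))
  →17  S(S(add(S(add(Z, mul(add(Z, Z), SZ))), mul(SZ, mul(add(SSSZ, Z), SZ)))))
  →18  S(S(S(add(add(Z, mul(add(Z, Z), SZ)), mul(SZ, mul(add(SSSZ, Z), SZ))))))
  →19  S(S(S(add(mul(add(Z, Z), SZ), mul(SZ, mul(add(SSSZ, Z), SZ))))))
  →20  S(S(S(add(mul(Z, SZ), mul(SZ, mul(add(SSSZ, Z), SZ))))))
  →21  S(S(S(add(Z, mul(SZ, mul(add(SSSZ, Z), SZ))))))
  →22  S(S(S(mul(SZ, mul(add(SSSZ, Z), SZ)))))
  →23  S(S(S(add(mul(add(SSSZ, Z), SZ), mul(Z, mul(add(SSSZ, Z), SZ))))))
  →24  S(S(S(add(mul(S(add(SSZ, Z)), SZ), mul(Z, mul(add(SSSZ, Z), SZ))))))
  →25  S(S(S(add(add(SZ, mul(add(SSZ, Z), SZ)), mul(Z, mul(add(SSSZ, Z), SZ))))))
  →26  S(S(S(add(S(add(Z, mul(add(SSZ, Z), SZ))), mul(Z, mul(add(SSSZ, Z), SZ))))))
  →27  S(S(S(S(add(add(Z, mul(add(SSZ, Z), SZ)), mul(Z, mul(add(SSSZ, Z), SZ)))))))
  →28  S(S(S(S(add(mul(add(SSZ, Z), SZ), mul(Z, mul(add(SSSZ, Z), SZ)))))))
  →29  S(S(S(S(add(mul(S(add(SZ, Z)), SZ), mul(Z, mul(add(SSSZ, Z), SZ)))))))
  →30  S(S(S(S(add(add(SZ, mul(add(SZ, Z), SZ)), mul(Z, mul(add(SSSZ, Z), SZ)))))))
  →31  S(S(S(S(add(S(add(Z, mul(add(SZ, Z), SZ))), mul(Z, mul(add(SSSZ, Z), SZ)))))))
  →32  S(S(S(S(S(add(add(Z, mul(add(SZ, Z), SZ)), mul(Z, mul(add(SSSZ, Z), SZ))))))))
  →33  S(S(S(S(S(add(mul(add(SZ, Z), SZ), mul(Z, mul(add(SSSZ, Z), SZ))))))))
  →34  S(S(S(S(S(add(mul(S(add(Z, Z)), SZ), mul(Z, mul(add(SSSZ, Z), SZ))))))))
  →35  S(S(S(S(S(add(add(SZ, mul(add(Z, Z), SZ)), mul(Z, mul(add(SSSZ, Z), SZ))))))))
  →36  S(S(S(S(S(add(S(add(Z, mul(add(Z, Z), SZ))), mul(Z, mul(add(SSSZ, Z), SZ))))))))
  →37  S(S(S(S(S(S(add(add(Z, mul(add(Z, Z), SZ)), mul(Z, mul(add(SSSZ, Z), SZ)))))))))
  →38  S(S(S(S(S(S(add(mul(add(Z, Z), SZ), mul(Z, mul(add(SSSZ, Z), SZ)))))))))
  →39  S(S(S(S(S(S(add(mul(Z, SZ), mul(Z, mul(add(SSSZ, Z), SZ)))))))))
  →40  S(S(S(S(S(S(add(Z, mul(Z, mul(add(SSSZ, Z), SZ)))))))))
  →41  S(S(S(S(S(S(mul(Z, mul(add(SSSZ, Z), SZ))))))))
  →42  S^6(Z)

Term B:
  start: add(SSZ, add(SZ, S^4(Z)))
  →1  S(add(SZ, add(SZ, S^4(Z))))
  →2  S(S(add(Z, add(SZ, S^4(Z)))))
  →3  S(S(add(SZ, S^4(Z))))
  →4  S(S(S(add(Z, S^4(Z)))))
  →5  S^7(Z)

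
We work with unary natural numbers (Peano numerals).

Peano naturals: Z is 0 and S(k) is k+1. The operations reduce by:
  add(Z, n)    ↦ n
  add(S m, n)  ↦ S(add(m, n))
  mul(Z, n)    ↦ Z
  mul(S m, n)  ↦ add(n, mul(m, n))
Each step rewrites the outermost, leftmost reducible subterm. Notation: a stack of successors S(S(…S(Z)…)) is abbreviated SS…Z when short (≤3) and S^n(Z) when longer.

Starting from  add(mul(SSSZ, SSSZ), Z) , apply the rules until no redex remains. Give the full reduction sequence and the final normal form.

  start: add(mul(SSSZ, SSSZ), Z)
  [1] add(add(SSSZ, mul(SSZ, SSSZ)), Z)
  [2] add(S(add(SSZ, mul(SSZ, SSSZ))), Z)
  [3] S(add(add(SSZ, mul(SSZ, SSSZ)), Z))
  [4] S(add(S(add(SZ, mul(SSZ, SSSZ))), Z))
  [5] S(S(add(add(SZ, mul(SSZ, SSSZ)), Z)))
  [6] S(S(add(S(add(Z, mul(SSZ, SSSZ))), Z)))
  [7] S(S(S(add(add(Z, mul(SSZ, SSSZ)), Z))))
  [8] S(S(S(add(mul(SSZ, SSSZ), Z))))
  [9] S(S(S(add(add(SSSZ, mul(SZ, SSSZ)), Z))))
  [10] S(S(S(add(S(add(SSZ, mul(SZ, SSSZ))), Z))))
  [11] S(S(S(S(add(add(SSZ, mul(SZ, SSSZ)), Z)))))
  [12] S(S(S(S(add(S(add(SZ, mul(SZ, SSSZ))), Z)))))
  [13] S(S(S(S(S(add(add(SZ, mul(SZ, SSSZ)), Z))))))
  [14] S(S(S(S(S(add(S(add(Z, mul(SZ, SSSZ))), Z))))))
  [15] S(S(S(S(S(S(add(add(Z, mul(SZ, SSSZ)), Z)))))))
  [16] S(S(S(S(S(S(add(mul(SZ, SSSZ), Z)))))))
  [17] S(S(S(S(S(S(add(add(SSSZ, mul(Z, SSSZ)), Z)))))))
  [18] S(S(S(S(S(S(add(S(add(SSZ, mul(Z, SSSZ))), Z)))))))
  [19] S(S(S(S(S(S(S(add(add(SSZ, mul(Z, SSSZ)), Z))))))))
  [20] S(S(S(S(S(S(S(add(S(add(SZ, mul(Z, SSSZ))), Z))))))))
  [21] S(S(S(S(S(S(S(S(add(add(SZ, mul(Z, SSSZ)), Z)))))))))
  [22] S(S(S(S(S(S(S(S(add(S(add(Z, mul(Z, SSSZ))), Z)))))))))
  [23] S(S(S(S(S(S(S(S(S(add(add(Z, mul(Z, SSSZ)), Z))))))))))
  [24] S(S(S(S(S(S(S(S(S(add(mul(Z, SSSZ), Z))))))))))
  [25] S(S(S(S(S(S(S(S(S(add(Z, Z))))))))))
  [26] S^9(Z)

Answer: normal form = S^9(Z)  (in 26 steps)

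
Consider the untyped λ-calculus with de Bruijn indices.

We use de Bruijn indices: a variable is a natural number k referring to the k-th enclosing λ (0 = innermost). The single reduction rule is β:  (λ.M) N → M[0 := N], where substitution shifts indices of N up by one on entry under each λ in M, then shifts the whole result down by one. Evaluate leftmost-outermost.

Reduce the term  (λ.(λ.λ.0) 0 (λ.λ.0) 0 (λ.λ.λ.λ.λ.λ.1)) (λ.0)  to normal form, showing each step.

Answer: normal form = λ.λ.λ.λ.λ.λ.1  (in 5 steps)

Derivation:
  start: (λ.(λ.λ.0) 0 (λ.λ.0) 0 (λ.λ.λ.λ.λ.λ.1)) (λ.0)
  step 1: (λ.λ.0) (λ.0) (λ.λ.0) (λ.0) (λ.λ.λ.λ.λ.λ.1)
  step 2: (λ.0) (λ.λ.0) (λ.0) (λ.λ.λ.λ.λ.λ.1)
  step 3: (λ.λ.0) (λ.0) (λ.λ.λ.λ.λ.λ.1)
  step 4: (λ.0) (λ.λ.λ.λ.λ.λ.1)
  step 5: λ.λ.λ.λ.λ.λ.1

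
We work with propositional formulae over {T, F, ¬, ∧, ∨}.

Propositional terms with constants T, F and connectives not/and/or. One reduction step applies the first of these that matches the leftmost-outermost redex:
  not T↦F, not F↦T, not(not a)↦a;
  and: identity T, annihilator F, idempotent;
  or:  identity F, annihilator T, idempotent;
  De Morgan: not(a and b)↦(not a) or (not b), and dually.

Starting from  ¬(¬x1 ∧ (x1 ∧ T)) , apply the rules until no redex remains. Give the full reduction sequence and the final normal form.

  start: ¬(¬x1 ∧ (x1 ∧ T))
  →1  ¬¬x1 ∨ ¬(x1 ∧ T)
  →2  x1 ∨ ¬(x1 ∧ T)
  →3  x1 ∨ (¬x1 ∨ ¬T)
  →4  x1 ∨ (¬x1 ∨ F)
  →5  x1 ∨ ¬x1

Answer: normal form = x1 ∨ ¬x1  (in 5 steps)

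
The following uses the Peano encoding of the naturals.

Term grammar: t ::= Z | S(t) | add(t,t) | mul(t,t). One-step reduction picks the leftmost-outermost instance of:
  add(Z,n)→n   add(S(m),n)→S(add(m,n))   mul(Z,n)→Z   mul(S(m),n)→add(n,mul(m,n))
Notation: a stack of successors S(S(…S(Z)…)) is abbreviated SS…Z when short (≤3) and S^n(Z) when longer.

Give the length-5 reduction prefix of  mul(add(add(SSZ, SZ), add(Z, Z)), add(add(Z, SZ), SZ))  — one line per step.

  start: mul(add(add(SSZ, SZ), add(Z, Z)), add(add(Z, SZ), SZ))
  →1  mul(add(S(add(SZ, SZ)), add(Z, Z)), add(add(Z, SZ), SZ))
  →2  mul(S(add(add(SZ, SZ), add(Z, Z))), add(add(Z, SZ), SZ))
  →3  add(add(add(Z, SZ), SZ), mul(add(add(SZ, SZ), add(Z, Z)), add(add(Z, SZ), SZ)))
  →4  add(add(SZ, SZ), mul(add(add(SZ, SZ), add(Z, Z)), add(add(Z, SZ), SZ)))
  →5  add(S(add(Z, SZ)), mul(add(add(SZ, SZ), add(Z, Z)), add(add(Z, SZ), SZ)))

Answer: after 5 steps: add(S(add(Z, SZ)), mul(add(add(SZ, SZ), add(Z, Z)), add(add(Z, SZ), SZ)))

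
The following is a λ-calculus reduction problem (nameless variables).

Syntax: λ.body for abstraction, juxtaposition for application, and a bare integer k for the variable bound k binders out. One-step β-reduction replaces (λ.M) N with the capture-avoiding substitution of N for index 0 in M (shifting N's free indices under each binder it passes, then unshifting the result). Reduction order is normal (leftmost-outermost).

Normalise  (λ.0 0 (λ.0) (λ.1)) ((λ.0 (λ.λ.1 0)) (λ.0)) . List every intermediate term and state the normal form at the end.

  start: (λ.0 0 (λ.0) (λ.1)) ((λ.0 (λ.λ.1 0)) (λ.0))
  [1] (λ.0 (λ.λ.1 0)) (λ.0) ((λ.0 (λ.λ.1 0)) (λ.0)) (λ.0) (λ.(λ.0 (λ.λ.1 0)) (λ.0))
  [2] (λ.0) (λ.λ.1 0) ((λ.0 (λ.λ.1 0)) (λ.0)) (λ.0) (λ.(λ.0 (λ.λ.1 0)) (λ.0))
  [3] (λ.λ.1 0) ((λ.0 (λ.λ.1 0)) (λ.0)) (λ.0) (λ.(λ.0 (λ.λ.1 0)) (λ.0))
  [4] (λ.(λ.0 (λ.λ.1 0)) (λ.0) 0) (λ.0) (λ.(λ.0 (λ.λ.1 0)) (λ.0))
  [5] (λ.0 (λ.λ.1 0)) (λ.0) (λ.0) (λ.(λ.0 (λ.λ.1 0)) (λ.0))
  [6] (λ.0) (λ.λ.1 0) (λ.0) (λ.(λ.0 (λ.λ.1 0)) (λ.0))
  [7] (λ.λ.1 0) (λ.0) (λ.(λ.0 (λ.λ.1 0)) (λ.0))
  [8] (λ.(λ.0) 0) (λ.(λ.0 (λ.λ.1 0)) (λ.0))
  [9] (λ.0) (λ.(λ.0 (λ.λ.1 0)) (λ.0))
  [10] λ.(λ.0 (λ.λ.1 0)) (λ.0)
  [11] λ.(λ.0) (λ.λ.1 0)
  [12] λ.λ.λ.1 0

Answer: normal form = λ.λ.λ.1 0  (in 12 steps)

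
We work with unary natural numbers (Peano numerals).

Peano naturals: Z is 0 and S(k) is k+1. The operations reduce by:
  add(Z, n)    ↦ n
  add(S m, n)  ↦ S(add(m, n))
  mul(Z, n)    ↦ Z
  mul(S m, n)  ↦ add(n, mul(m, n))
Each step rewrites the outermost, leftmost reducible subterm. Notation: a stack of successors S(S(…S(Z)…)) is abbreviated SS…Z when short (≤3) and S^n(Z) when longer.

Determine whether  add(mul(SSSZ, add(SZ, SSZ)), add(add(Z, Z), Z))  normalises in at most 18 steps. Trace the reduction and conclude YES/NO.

Answer: NO — after 18 steps the term is S(S(S(S(S(add(S(add(Z, mul(SZ, add(SZ, SSZ)))), add(add(Z, Z), Z))))))), not yet normal

Derivation:
  start: add(mul(SSSZ, add(SZ, SSZ)), add(add(Z, Z), Z))
  [1] add(add(add(SZ, SSZ), mul(SSZ, add(SZ, SSZ))), add(add(Z, Z), Z))
  [2] add(add(S(add(Z, SSZ)), mul(SSZ, add(SZ, SSZ))), add(add(Z, Z), Z))
  [3] add(S(add(add(Z, SSZ), mul(SSZ, add(SZ, SSZ)))), add(add(Z, Z), Z))
  [4] S(add(add(add(Z, SSZ), mul(SSZ, add(SZ, SSZ))), add(add(Z, Z), Z)))
  [5] S(add(add(SSZ, mul(SSZ, add(SZ, SSZ))), add(add(Z, Z), Z)))
  [6] S(add(S(add(SZ, mul(SSZ, add(SZ, SSZ)))), add(add(Z, Z), Z)))
  [7] S(S(add(add(SZ, mul(SSZ, add(SZ, SSZ))), add(add(Z, Z), Z))))
  [8] S(S(add(S(add(Z, mul(SSZ, add(SZ, SSZ)))), add(add(Z, Z), Z))))
  [9] S(S(S(add(add(Z, mul(SSZ, add(SZ, SSZ))), add(add(Z, Z), Z)))))
  [10] S(S(S(add(mul(SSZ, add(SZ, SSZ)), add(add(Z, Z), Z)))))
  [11] S(S(S(add(add(add(SZ, SSZ), mul(SZ, add(SZ, SSZ))), add(add(Z, Z), Z)))))
  [12] S(S(S(add(add(S(add(Z, SSZ)), mul(SZ, add(SZ, SSZ))), add(add(Z, Z), Z)))))
  [13] S(S(S(add(S(add(add(Z, SSZ), mul(SZ, add(SZ, SSZ)))), add(add(Z, Z), Z)))))
  [14] S(S(S(S(add(add(add(Z, SSZ), mul(SZ, add(SZ, SSZ))), add(add(Z, Z), Z))))))
  [15] S(S(S(S(add(add(SSZ, mul(SZ, add(SZ, SSZ))), add(add(Z, Z), Z))))))
  [16] S(S(S(S(add(S(add(SZ, mul(SZ, add(SZ, SSZ)))), add(add(Z, Z), Z))))))
  [17] S(S(S(S(S(add(add(SZ, mul(SZ, add(SZ, SSZ))), add(add(Z, Z), Z)))))))
  [18] S(S(S(S(S(add(S(add(Z, mul(SZ, add(SZ, SSZ)))), add(add(Z, Z), Z)))))))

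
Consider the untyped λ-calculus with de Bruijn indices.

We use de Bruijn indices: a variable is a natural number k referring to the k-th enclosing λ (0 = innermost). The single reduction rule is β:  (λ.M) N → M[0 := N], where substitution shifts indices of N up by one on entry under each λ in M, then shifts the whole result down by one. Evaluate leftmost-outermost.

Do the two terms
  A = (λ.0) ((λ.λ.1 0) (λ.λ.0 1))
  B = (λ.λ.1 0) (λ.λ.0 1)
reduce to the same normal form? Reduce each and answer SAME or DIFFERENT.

Answer: SAME — A ⇓ λ.λ.0 1, B ⇓ λ.λ.0 1

Derivation:
Term A:
  start: (λ.0) ((λ.λ.1 0) (λ.λ.0 1))
  [1] (λ.λ.1 0) (λ.λ.0 1)
  [2] λ.(λ.λ.0 1) 0
  [3] λ.λ.0 1

Term B:
  start: (λ.λ.1 0) (λ.λ.0 1)
  [1] λ.(λ.λ.0 1) 0
  [2] λ.λ.0 1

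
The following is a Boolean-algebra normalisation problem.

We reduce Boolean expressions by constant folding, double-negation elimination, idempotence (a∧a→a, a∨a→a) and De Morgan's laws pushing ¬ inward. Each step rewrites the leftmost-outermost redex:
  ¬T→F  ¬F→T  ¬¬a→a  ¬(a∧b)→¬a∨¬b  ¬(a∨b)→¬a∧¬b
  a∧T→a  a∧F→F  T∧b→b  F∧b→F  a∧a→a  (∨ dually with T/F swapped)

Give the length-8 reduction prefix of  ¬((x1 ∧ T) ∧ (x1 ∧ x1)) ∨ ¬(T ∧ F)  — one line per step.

  start: ¬((x1 ∧ T) ∧ (x1 ∧ x1)) ∨ ¬(T ∧ F)
  [1] (¬(x1 ∧ T) ∨ ¬(x1 ∧ x1)) ∨ ¬(T ∧ F)
  [2] ((¬x1 ∨ ¬T) ∨ ¬(x1 ∧ x1)) ∨ ¬(T ∧ F)
  [3] ((¬x1 ∨ F) ∨ ¬(x1 ∧ x1)) ∨ ¬(T ∧ F)
  [4] (¬x1 ∨ ¬(x1 ∧ x1)) ∨ ¬(T ∧ F)
  [5] (¬x1 ∨ (¬x1 ∨ ¬x1)) ∨ ¬(T ∧ F)
  [6] (¬x1 ∨ ¬x1) ∨ ¬(T ∧ F)
  [7] ¬x1 ∨ ¬(T ∧ F)
  [8] ¬x1 ∨ (¬T ∨ ¬F)

Answer: after 8 steps: ¬x1 ∨ (¬T ∨ ¬F)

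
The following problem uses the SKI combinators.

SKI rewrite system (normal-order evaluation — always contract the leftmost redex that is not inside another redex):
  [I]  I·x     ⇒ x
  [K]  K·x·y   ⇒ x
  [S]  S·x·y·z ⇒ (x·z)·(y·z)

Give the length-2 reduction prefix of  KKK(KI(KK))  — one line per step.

  start: KKK(KI(KK))
  →1  K(KI(KK))
  →2  KI

Answer: after 2 steps: KI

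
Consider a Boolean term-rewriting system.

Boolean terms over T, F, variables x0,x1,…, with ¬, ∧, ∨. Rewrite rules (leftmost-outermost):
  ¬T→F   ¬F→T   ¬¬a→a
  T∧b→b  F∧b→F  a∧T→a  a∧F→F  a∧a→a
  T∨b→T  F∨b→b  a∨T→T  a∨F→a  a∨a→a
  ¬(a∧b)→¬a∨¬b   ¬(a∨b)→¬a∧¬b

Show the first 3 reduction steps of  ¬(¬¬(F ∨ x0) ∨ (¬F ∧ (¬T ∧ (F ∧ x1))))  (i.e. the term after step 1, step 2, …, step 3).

  start: ¬(¬¬(F ∨ x0) ∨ (¬F ∧ (¬T ∧ (F ∧ x1))))
  step 1: ¬¬¬(F ∨ x0) ∧ ¬(¬F ∧ (¬T ∧ (F ∧ x1)))
  step 2: ¬(F ∨ x0) ∧ ¬(¬F ∧ (¬T ∧ (F ∧ x1)))
  step 3: (¬F ∧ ¬x0) ∧ ¬(¬F ∧ (¬T ∧ (F ∧ x1)))

Answer: after 3 steps: (¬F ∧ ¬x0) ∧ ¬(¬F ∧ (¬T ∧ (F ∧ x1)))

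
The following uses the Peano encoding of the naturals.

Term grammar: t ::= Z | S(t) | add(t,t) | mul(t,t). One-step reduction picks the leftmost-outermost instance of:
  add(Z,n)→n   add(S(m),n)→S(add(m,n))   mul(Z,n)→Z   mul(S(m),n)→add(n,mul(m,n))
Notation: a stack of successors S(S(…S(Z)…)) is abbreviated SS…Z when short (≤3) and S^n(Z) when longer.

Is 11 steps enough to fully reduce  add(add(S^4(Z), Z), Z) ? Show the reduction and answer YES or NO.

  start: add(add(S^4(Z), Z), Z)
  step 1: add(S(add(SSSZ, Z)), Z)
  step 2: S(add(add(SSSZ, Z), Z))
  step 3: S(add(S(add(SSZ, Z)), Z))
  step 4: S(S(add(add(SSZ, Z), Z)))
  step 5: S(S(add(S(add(SZ, Z)), Z)))
  step 6: S(S(S(add(add(SZ, Z), Z))))
  step 7: S(S(S(add(S(add(Z, Z)), Z))))
  step 8: S(S(S(S(add(add(Z, Z), Z)))))
  step 9: S(S(S(S(add(Z, Z)))))
  step 10: S^4(Z)

Answer: YES — reaches normal form S^4(Z) in 10 ≤ 11 steps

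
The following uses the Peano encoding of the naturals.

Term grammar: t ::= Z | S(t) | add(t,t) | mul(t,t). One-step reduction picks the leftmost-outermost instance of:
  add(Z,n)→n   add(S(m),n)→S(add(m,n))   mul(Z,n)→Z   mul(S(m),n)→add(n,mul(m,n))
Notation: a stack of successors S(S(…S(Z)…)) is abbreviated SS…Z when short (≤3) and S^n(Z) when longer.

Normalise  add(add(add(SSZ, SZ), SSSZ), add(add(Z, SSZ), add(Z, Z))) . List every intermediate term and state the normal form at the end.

  start: add(add(add(SSZ, SZ), SSSZ), add(add(Z, SSZ), add(Z, Z)))
  step 1: add(add(S(add(SZ, SZ)), SSSZ), add(add(Z, SSZ), add(Z, Z)))
  step 2: add(S(add(add(SZ, SZ), SSSZ)), add(add(Z, SSZ), add(Z, Z)))
  step 3: S(add(add(add(SZ, SZ), SSSZ), add(add(Z, SSZ), add(Z, Z))))
  step 4: S(add(add(S(add(Z, SZ)), SSSZ), add(add(Z, SSZ), add(Z, Z))))
  step 5: S(add(S(add(add(Z, SZ), SSSZ)), add(add(Z, SSZ), add(Z, Z))))
  step 6: S(S(add(add(add(Z, SZ), SSSZ), add(add(Z, SSZ), add(Z, Z)))))
  step 7: S(S(add(add(SZ, SSSZ), add(add(Z, SSZ), add(Z, Z)))))
  step 8: S(S(add(S(add(Z, SSSZ)), add(add(Z, SSZ), add(Z, Z)))))
  step 9: S(S(S(add(add(Z, SSSZ), add(add(Z, SSZ), add(Z, Z))))))
  step 10: S(S(S(add(SSSZ, add(add(Z, SSZ), add(Z, Z))))))
  step 11: S(S(S(S(add(SSZ, add(add(Z, SSZ), add(Z, Z)))))))
  step 12: S(S(S(S(S(add(SZ, add(add(Z, SSZ), add(Z, Z))))))))
  step 13: S(S(S(S(S(S(add(Z, add(add(Z, SSZ), add(Z, Z)))))))))
  step 14: S(S(S(S(S(S(add(add(Z, SSZ), add(Z, Z))))))))
  step 15: S(S(S(S(S(S(add(SSZ, add(Z, Z))))))))
  step 16: S(S(S(S(S(S(S(add(SZ, add(Z, Z)))))))))
  step 17: S(S(S(S(S(S(S(S(add(Z, add(Z, Z))))))))))
  step 18: S(S(S(S(S(S(S(S(add(Z, Z)))))))))
  step 19: S^8(Z)

Answer: normal form = S^8(Z)  (in 19 steps)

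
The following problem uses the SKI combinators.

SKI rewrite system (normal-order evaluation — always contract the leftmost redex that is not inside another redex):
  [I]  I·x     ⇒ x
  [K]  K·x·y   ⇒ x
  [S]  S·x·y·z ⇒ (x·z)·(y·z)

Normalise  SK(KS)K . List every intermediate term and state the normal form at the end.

  start: SK(KS)K
  →1  KK(KSK)
  →2  K

Answer: normal form = K  (in 2 steps)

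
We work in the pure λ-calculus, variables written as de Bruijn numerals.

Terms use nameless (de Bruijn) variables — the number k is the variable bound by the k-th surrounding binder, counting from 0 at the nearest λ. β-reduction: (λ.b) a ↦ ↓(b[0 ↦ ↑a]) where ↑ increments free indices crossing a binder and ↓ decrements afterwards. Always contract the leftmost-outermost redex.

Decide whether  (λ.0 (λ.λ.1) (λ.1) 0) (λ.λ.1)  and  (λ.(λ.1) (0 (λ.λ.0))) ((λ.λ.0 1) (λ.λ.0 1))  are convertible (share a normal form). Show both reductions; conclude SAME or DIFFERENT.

Answer: DIFFERENT — A ⇓ λ.λ.λ.1, B ⇓ λ.0 (λ.λ.0 1)

Reduction:
Term A:
  start: (λ.0 (λ.λ.1) (λ.1) 0) (λ.λ.1)
  →1  (λ.λ.1) (λ.λ.1) (λ.λ.λ.1) (λ.λ.1)
  →2  (λ.λ.λ.1) (λ.λ.λ.1) (λ.λ.1)
  →3  (λ.λ.1) (λ.λ.1)
  →4  λ.λ.λ.1

Term B:
  start: (λ.(λ.1) (0 (λ.λ.0))) ((λ.λ.0 1) (λ.λ.0 1))
  →1  (λ.(λ.λ.0 1) (λ.λ.0 1)) ((λ.λ.0 1) (λ.λ.0 1) (λ.λ.0))
  →2  (λ.λ.0 1) (λ.λ.0 1)
  →3  λ.0 (λ.λ.0 1)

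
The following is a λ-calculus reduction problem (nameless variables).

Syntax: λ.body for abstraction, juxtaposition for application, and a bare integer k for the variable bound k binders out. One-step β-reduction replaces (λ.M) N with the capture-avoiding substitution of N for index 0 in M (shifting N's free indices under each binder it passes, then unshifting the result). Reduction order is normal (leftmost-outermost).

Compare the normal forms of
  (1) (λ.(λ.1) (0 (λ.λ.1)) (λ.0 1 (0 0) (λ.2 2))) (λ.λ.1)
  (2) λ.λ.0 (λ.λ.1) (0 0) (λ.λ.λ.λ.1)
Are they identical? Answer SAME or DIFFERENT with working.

Answer: SAME — A ⇓ λ.λ.0 (λ.λ.1) (0 0) (λ.λ.λ.λ.1), B ⇓ λ.λ.0 (λ.λ.1) (0 0) (λ.λ.λ.λ.1)

Working:
Term A:
  start: (λ.(λ.1) (0 (λ.λ.1)) (λ.0 1 (0 0) (λ.2 2))) (λ.λ.1)
  [1] (λ.λ.λ.1) ((λ.λ.1) (λ.λ.1)) (λ.0 (λ.λ.1) (0 0) (λ.(λ.λ.1) (λ.λ.1)))
  [2] (λ.λ.1) (λ.0 (λ.λ.1) (0 0) (λ.(λ.λ.1) (λ.λ.1)))
  [3] λ.λ.0 (λ.λ.1) (0 0) (λ.(λ.λ.1) (λ.λ.1))
  [4] λ.λ.0 (λ.λ.1) (0 0) (λ.λ.λ.λ.1)

Term B:
  start: λ.λ.0 (λ.λ.1) (0 0) (λ.λ.λ.λ.1)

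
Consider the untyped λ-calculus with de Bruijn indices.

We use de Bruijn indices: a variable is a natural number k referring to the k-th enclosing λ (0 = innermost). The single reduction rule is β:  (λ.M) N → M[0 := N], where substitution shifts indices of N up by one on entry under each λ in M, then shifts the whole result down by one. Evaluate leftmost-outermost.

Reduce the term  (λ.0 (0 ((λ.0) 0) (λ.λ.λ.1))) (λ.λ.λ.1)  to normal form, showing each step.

  start: (λ.0 (0 ((λ.0) 0) (λ.λ.λ.1))) (λ.λ.λ.1)
  →1  (λ.λ.λ.1) ((λ.λ.λ.1) ((λ.0) (λ.λ.λ.1)) (λ.λ.λ.1))
  →2  λ.λ.1

Answer: normal form = λ.λ.1  (in 2 steps)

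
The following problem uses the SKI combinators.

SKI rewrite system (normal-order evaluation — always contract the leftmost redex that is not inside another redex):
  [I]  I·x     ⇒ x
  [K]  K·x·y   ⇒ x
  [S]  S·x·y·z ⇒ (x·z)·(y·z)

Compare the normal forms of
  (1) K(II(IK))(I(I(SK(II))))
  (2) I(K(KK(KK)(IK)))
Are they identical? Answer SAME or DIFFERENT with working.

Term A:
  start: K(II(IK))(I(I(SK(II))))
  [1] II(IK)
  [2] I(IK)
  [3] IK
  [4] K

Term B:
  start: I(K(KK(KK)(IK)))
  [1] K(KK(KK)(IK))
  [2] K(K(IK))
  [3] K(KK)

Answer: DIFFERENT — A ⇓ K, B ⇓ K(KK)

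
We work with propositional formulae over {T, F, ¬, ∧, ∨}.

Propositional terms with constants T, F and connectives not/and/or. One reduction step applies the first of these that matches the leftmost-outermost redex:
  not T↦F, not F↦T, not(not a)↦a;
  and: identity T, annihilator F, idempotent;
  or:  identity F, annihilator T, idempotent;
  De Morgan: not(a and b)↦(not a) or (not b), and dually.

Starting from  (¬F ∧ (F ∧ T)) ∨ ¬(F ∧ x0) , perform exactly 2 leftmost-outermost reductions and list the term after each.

  start: (¬F ∧ (F ∧ T)) ∨ ¬(F ∧ x0)
  →1  (T ∧ (F ∧ T)) ∨ ¬(F ∧ x0)
  →2  (F ∧ T) ∨ ¬(F ∧ x0)

Answer: after 2 steps: (F ∧ T) ∨ ¬(F ∧ x0)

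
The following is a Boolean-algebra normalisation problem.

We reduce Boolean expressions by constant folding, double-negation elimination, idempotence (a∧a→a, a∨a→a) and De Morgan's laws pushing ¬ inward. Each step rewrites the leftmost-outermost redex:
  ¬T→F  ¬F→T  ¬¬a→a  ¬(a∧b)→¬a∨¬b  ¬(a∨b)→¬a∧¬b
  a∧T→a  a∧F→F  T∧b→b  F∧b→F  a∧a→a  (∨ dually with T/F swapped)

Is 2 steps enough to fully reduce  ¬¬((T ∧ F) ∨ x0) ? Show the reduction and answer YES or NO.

  start: ¬¬((T ∧ F) ∨ x0)
  →1  (T ∧ F) ∨ x0
  →2  F ∨ x0

Answer: NO — after 2 steps the term is F ∨ x0, not yet normal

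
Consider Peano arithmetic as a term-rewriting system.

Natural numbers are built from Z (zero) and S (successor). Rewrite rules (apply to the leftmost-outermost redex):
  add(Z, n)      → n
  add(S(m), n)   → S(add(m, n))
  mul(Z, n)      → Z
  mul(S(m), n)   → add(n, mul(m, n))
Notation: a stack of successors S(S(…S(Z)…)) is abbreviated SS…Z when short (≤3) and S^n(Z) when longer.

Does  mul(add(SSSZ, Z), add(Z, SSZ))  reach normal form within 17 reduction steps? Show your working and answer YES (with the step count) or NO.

  start: mul(add(SSSZ, Z), add(Z, SSZ))
  [1] mul(S(add(SSZ, Z)), add(Z, SSZ))
  [2] add(add(Z, SSZ), mul(add(SSZ, Z), add(Z, SSZ)))
  [3] add(SSZ, mul(add(SSZ, Z), add(Z, SSZ)))
  [4] S(add(SZ, mul(add(SSZ, Z), add(Z, SSZ))))
  [5] S(S(add(Z, mul(add(SSZ, Z), add(Z, SSZ)))))
  [6] S(S(mul(add(SSZ, Z), add(Z, SSZ))))
  [7] S(S(mul(S(add(SZ, Z)), add(Z, SSZ))))
  [8] S(S(add(add(Z, SSZ), mul(add(SZ, Z), add(Z, SSZ)))))
  [9] S(S(add(SSZ, mul(add(SZ, Z), add(Z, SSZ)))))
  [10] S(S(S(add(SZ, mul(add(SZ, Z), add(Z, SSZ))))))
  [11] S(S(S(S(add(Z, mul(add(SZ, Z), add(Z, SSZ)))))))
  [12] S(S(S(S(mul(add(SZ, Z), add(Z, SSZ))))))
  [13] S(S(S(S(mul(S(add(Z, Z)), add(Z, SSZ))))))
  [14] S(S(S(S(add(add(Z, SSZ), mul(add(Z, Z), add(Z, SSZ)))))))
  [15] S(S(S(S(add(SSZ, mul(add(Z, Z), add(Z, SSZ)))))))
  [16] S(S(S(S(S(add(SZ, mul(add(Z, Z), add(Z, SSZ))))))))
  [17] S(S(S(S(S(S(add(Z, mul(add(Z, Z), add(Z, SSZ)))))))))

Answer: NO — after 17 steps the term is S(S(S(S(S(S(add(Z, mul(add(Z, Z), add(Z, SSZ))))))))), not yet normal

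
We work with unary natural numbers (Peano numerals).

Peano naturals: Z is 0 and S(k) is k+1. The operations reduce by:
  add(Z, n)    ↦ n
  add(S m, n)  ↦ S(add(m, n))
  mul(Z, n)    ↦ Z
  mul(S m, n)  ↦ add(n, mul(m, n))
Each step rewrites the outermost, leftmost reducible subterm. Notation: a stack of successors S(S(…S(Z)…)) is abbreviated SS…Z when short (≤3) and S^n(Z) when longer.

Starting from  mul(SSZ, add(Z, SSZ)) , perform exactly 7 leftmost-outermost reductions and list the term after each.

Answer: after 7 steps: S(S(add(SSZ, mul(Z, add(Z, SSZ)))))

Reduction:
  start: mul(SSZ, add(Z, SSZ))
  step 1: add(add(Z, SSZ), mul(SZ, add(Z, SSZ)))
  step 2: add(SSZ, mul(SZ, add(Z, SSZ)))
  step 3: S(add(SZ, mul(SZ, add(Z, SSZ))))
  step 4: S(S(add(Z, mul(SZ, add(Z, SSZ)))))
  step 5: S(S(mul(SZ, add(Z, SSZ))))
  step 6: S(S(add(add(Z, SSZ), mul(Z, add(Z, SSZ)))))
  step 7: S(S(add(SSZ, mul(Z, add(Z, SSZ)))))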